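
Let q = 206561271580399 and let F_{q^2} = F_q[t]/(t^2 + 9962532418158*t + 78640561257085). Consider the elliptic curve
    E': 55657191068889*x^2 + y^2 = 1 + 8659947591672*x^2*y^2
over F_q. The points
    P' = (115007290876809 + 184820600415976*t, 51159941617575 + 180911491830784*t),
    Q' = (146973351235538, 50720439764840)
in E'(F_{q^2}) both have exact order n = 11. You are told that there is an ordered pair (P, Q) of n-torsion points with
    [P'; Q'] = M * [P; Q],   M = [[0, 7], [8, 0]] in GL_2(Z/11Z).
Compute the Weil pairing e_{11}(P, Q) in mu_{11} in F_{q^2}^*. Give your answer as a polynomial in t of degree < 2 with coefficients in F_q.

191509587442172 + 158952976268267*t

e_{11}(aP+bQ,cP+dQ) = e_{11}(P,Q)^(ad-bc); with (a,b,c,d)=(0,7,8,0) this gives the det-11 law.
det(M) mod 11 = 10; its inverse in (Z/11)^* is 10 (check: 10*10 mod 11 = 1).
Map (x,y)_Ed via u=(1+y)/(1-y), v=(1+y)/((1-y)x) to Montgomery A=2251164814454,B=62431503354349; then to (a',b')=(81825180012828,52684630274897).
n = 11 = (1011)_2 (4 bits, wt 3); accumulate f_{11,P'}(Q'+S)/f_{11,P'}(S) along the 3-step ladder.
The quotient is 122930241889315 + 47608295312132*t.
(122930241889315 + 47608295312132*t)^{10} mod (206561271580399,f) = 191509587442172 + 158952976268267*t.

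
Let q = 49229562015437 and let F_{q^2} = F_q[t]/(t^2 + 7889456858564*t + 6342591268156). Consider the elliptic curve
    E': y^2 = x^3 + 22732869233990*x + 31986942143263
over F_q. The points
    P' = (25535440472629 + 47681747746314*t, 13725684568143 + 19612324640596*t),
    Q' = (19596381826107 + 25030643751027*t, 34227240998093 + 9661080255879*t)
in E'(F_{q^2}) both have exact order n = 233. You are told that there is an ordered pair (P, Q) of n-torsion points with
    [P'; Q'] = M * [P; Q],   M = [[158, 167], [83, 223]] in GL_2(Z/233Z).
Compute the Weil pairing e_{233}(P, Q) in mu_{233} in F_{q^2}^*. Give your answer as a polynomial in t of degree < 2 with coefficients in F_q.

e_{233}(aP+bQ,cP+dQ) = e_{233}(P,Q)^(ad-bc); with (a,b,c,d)=(158,167,83,223) this gives the det-233 law.
det M = 158*223 - 167*83 = 21373 = 170 (mod 233); 170^{-1} = 196 (mod 233).
Double-and-add over 11101001: 8-1 doublings, 5-1 additions; each step l_{T,T}/v_{2T} or l_{T,P'}/v at Q'+S for random S.
e_{233}(P',Q') = 11596739453958 + 9955421653152*t.
(11596739453958 + 9955421653152*t)^{196} mod (49229562015437,f) = 27821561784648 + 16043746449548*t.

27821561784648 + 16043746449548*t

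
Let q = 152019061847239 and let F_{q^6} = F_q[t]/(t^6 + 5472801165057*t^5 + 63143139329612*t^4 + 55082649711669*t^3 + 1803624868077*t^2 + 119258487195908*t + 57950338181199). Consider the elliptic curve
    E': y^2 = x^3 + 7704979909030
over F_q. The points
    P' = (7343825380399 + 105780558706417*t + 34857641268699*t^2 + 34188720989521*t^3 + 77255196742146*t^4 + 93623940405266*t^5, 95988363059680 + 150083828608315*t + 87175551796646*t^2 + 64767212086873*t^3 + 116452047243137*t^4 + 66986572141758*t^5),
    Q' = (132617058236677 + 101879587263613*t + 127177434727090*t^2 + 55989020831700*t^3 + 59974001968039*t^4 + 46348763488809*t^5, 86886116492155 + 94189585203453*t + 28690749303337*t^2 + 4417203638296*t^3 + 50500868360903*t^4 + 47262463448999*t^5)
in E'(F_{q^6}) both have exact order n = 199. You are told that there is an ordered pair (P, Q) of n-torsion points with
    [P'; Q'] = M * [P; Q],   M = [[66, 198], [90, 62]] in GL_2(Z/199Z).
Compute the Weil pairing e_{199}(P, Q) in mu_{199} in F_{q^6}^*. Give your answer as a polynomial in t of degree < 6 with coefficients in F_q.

Alternating bilinearity on E[199] (values in mu_{199} in F_{152019061847239^6}) gives e(P',Q') = e(P,Q)^det(M).
det(M) mod 199 = 3; its inverse in (Z/199)^* is 133 (check: 3*133 mod 199 = 1).
n = 199 = (11000111)_2 (8 bits, wt 5); accumulate f_{199,P'}(Q'+S)/f_{199,P'}(S) along the 7-step ladder.
The quotient is 22246530613514 + 93482194359918*t + 15158355404256*t^2 + 110999734802904*t^3 + 151011047823071*t^4 + 118774755673171*t^5.
Finally e_{199}(P,Q) = 53401560793439 + 146378377597954*t + 65363697051822*t^2 + 72075964915274*t^3 + 47787320121151*t^4 + 14329431709394*t^5.

53401560793439 + 146378377597954*t + 65363697051822*t^2 + 72075964915274*t^3 + 47787320121151*t^4 + 14329431709394*t^5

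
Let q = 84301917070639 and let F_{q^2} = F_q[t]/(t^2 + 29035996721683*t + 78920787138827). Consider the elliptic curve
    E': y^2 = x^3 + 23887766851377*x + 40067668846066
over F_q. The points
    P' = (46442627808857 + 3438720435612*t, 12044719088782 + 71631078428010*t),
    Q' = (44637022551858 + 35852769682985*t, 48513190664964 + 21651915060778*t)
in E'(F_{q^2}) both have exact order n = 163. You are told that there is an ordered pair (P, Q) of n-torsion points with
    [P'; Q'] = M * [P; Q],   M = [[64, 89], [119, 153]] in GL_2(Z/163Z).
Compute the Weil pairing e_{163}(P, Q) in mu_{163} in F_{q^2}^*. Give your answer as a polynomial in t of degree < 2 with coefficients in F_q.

The 163-Weil pairing on E[163] over F_{84301917070639} is alternating-bilinear: e_{163}(P',Q') = e_{163}(P,Q)^det(M).
det M = 64*153 - 89*119 = -799 = 16 (mod 163); 16^{-1} = 51 (mod 163).
Double-and-add over 10100011: 8-1 doublings, 4-1 additions; each step l_{T,T}/v_{2T} or l_{T,P'}/v at Q'+S for random S.
So e_{163}(P',Q') = 70647299455844 + 3674363266608*t.
Thus e_{163}(P,Q) = 51975391924389 + 28602014625359*t.

51975391924389 + 28602014625359*t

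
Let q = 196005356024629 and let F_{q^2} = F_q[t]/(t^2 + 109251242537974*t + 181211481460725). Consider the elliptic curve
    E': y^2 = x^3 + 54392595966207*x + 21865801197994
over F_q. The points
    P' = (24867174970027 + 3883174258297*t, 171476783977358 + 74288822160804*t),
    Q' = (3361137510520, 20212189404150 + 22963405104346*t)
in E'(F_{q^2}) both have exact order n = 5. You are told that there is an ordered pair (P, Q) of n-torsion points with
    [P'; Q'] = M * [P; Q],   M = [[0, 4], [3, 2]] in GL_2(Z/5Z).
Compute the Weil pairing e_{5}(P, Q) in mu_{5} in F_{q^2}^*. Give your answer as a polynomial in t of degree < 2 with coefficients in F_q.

The 5-Weil pairing on E[5] over F_{196005356024629} is alternating-bilinear: e_{5}(P',Q') = e_{5}(P,Q)^det(M).
det(M) mod 5 = 3; its inverse in (Z/5)^* is 2 (check: 3*2 mod 5 = 1).
Double-and-add over 101: 3-1 doublings, 2-1 additions; each step l_{T,T}/v_{2T} or l_{T,P'}/v at Q'+S for random S.
The quotient is 141381813366969 + 169757111295155*t.
Finally e_{5}(P,Q) = 82020609536903 + 171732458850825*t.

82020609536903 + 171732458850825*t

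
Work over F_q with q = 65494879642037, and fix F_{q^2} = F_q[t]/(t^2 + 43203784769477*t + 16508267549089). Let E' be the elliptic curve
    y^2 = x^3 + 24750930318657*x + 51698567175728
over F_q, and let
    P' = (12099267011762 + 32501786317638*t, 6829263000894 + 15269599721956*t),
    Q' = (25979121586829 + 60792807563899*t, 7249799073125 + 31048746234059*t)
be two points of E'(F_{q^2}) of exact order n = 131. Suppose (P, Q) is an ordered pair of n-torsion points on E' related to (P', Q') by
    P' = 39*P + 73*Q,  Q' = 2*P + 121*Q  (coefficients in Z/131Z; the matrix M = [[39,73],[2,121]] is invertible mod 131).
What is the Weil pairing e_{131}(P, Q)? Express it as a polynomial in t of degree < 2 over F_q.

e_{131} is bilinear + alternating on E[131], so e_{131}(39*P + 73*Q, 2*P + 121*Q) = e_{131}(P,Q)^(39*121-73*2).
So e_{131}(P,Q) = e_{131}(P',Q')^{120}, since 119*120 = 1 mod 131.
n = 131 = (10000011)_2 (8 bits, wt 3); accumulate f_{131,P'}(Q'+S)/f_{131,P'}(S) along the 7-step ladder.
Result: e(P',Q') = 51338442698400 + 42197962052735*t.
(51338442698400 + 42197962052735*t)^{120} mod (65494879642037,f) = 31255360720502 + 20985886241234*t.

31255360720502 + 20985886241234*t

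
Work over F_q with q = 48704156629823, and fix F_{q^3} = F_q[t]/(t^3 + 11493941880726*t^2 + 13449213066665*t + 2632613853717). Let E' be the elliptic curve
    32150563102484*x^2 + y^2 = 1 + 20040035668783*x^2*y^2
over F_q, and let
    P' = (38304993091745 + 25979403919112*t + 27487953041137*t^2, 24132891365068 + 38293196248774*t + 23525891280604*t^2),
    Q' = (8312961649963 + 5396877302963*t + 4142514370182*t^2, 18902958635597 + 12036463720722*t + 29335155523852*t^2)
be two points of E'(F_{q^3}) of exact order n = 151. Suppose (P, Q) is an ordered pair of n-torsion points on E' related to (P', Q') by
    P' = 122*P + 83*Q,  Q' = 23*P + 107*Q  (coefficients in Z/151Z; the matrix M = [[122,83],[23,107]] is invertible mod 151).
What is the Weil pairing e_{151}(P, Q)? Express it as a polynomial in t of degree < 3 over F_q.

e_{151}(aP+bQ,cP+dQ) = e_{151}(P,Q)^(ad-bc); with (a,b,c,d)=(122,83,23,107) this gives the det-151 law.
So e_{151}(P,Q) = e_{151}(P',Q')^{26}, since 122*26 = 1 mod 151.
Edwards->Montgomery: u=(1+y)/(1-y), v=u/x -> 21930961223904v^2=u^3+465355842477u^2+u; then x_W=15203671015881u+33050511443456: y^2=x^3+37325260938043*x+8307342723848.
8-bit Miller (10010111) on E'/F_{48704156629823} with a'=37325260938043, b'=8307342723848: accumulate tangent/chord ratios at Q'+S and P'+S'.
So e_{151}(P',Q') = 25989002977358 + 4312368840518*t + 19527822888242*t^2.
(25989002977358 + 4312368840518*t + 19527822888242*t^2)^{26} mod (48704156629823,f) = 32623771723134 + 29287323994238*t + 7194526688187*t^2.

32623771723134 + 29287323994238*t + 7194526688187*t^2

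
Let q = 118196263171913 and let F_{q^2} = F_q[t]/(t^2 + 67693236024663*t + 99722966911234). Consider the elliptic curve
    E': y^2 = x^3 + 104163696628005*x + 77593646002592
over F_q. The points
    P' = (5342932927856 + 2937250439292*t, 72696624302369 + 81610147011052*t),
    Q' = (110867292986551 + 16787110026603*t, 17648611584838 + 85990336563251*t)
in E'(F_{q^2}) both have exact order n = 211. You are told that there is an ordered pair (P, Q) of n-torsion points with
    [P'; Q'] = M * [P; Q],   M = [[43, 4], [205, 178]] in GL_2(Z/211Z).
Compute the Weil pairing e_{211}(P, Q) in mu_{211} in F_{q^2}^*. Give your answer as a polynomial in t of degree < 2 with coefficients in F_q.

37290464648425 + 70122234834922*t

e_{211}(aP+bQ,cP+dQ) = e_{211}(P,Q)^(ad-bc); with (a,b,c,d)=(43,4,205,178) this gives the det-211 law.
Inverting 82 mod 211: 193. Thus e_{211}(P,Q) = e(P',Q')^{193}.
8-bit Miller (11010011) on E'/F_{118196263171913} with a'=104163696628005, b'=77593646002592: accumulate tangent/chord ratios at Q'+S and P'+S'.
Result: e(P',Q') = 54621598648050 + 84486606697921*t.
Raise to 193: e(P,Q) = 37290464648425 + 70122234834922*t in mu_{211}.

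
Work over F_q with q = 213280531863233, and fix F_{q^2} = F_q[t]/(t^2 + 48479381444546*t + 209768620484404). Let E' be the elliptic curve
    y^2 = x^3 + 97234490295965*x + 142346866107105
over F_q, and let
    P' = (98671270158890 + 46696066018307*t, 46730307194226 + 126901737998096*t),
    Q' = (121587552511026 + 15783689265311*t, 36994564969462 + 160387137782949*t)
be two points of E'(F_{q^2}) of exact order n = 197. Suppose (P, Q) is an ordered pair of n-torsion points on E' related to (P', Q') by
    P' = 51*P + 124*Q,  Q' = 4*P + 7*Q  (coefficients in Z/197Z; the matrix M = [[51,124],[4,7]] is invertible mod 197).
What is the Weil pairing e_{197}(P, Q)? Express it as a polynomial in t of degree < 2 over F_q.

e_{197}(aP+bQ,cP+dQ) = e_{197}(P,Q)^(ad-bc); with (a,b,c,d)=(51,124,4,7) this gives the det-197 law.
51*7 - 124*4 = -139; reduced mod 197: det = 58, inverse 17.
Miller loop for e_{197} over F_{213280531863233^2}: bits of 197 = 11000101; 7 double steps + 3 add steps, l/v at each.
The quotient is 174986528619455 + 148994830435672*t.
e_{197}(P,Q) = (174986528619455 + 148994830435672*t)^{17} = 108671723483687 + 73434637527936*t.

108671723483687 + 73434637527936*t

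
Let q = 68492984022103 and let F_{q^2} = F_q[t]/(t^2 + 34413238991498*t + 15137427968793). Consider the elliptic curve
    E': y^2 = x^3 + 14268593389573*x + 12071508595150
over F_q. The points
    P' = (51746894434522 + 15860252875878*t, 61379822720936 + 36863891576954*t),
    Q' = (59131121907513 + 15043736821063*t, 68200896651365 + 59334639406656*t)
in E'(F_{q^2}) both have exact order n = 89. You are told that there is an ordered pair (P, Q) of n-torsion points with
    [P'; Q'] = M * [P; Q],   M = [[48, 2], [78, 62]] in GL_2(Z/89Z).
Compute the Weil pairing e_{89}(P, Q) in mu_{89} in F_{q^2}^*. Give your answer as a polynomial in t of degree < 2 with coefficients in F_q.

9385941959906 + 64224974089714*t

Under M = [[48,2],[78,62]] in GL_2(Z/89), e_{89}(P',Q') = e_{89}(P,Q)^(48*62-2*78 mod 89).
Hence e(P,Q) = e(P',Q')^{54} where 54 = 61^{-1} mod 89.
n = 89 = (1011001)_2 (7 bits, wt 4); accumulate f_{89,P'}(Q'+S)/f_{89,P'}(S) along the 6-step ladder.
e_{89}(P',Q') = 34373365435797 + 2482838026870*t.
(34373365435797 + 2482838026870*t)^{54} mod (68492984022103,f) = 9385941959906 + 64224974089714*t.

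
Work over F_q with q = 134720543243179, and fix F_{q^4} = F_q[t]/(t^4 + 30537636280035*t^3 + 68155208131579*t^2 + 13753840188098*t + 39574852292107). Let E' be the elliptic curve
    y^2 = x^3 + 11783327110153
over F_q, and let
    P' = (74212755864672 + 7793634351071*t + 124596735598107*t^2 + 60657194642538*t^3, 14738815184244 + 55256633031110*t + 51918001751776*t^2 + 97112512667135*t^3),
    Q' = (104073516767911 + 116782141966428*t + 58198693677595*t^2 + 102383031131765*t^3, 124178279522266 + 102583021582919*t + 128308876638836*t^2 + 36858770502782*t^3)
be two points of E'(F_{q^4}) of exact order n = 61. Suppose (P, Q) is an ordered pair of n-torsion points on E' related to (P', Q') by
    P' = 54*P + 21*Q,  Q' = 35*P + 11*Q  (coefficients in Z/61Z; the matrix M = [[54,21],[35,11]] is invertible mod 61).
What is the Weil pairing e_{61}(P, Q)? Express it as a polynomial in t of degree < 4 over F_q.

e_{61} is bilinear + alternating on E[61], so e_{61}(54*P + 21*Q, 35*P + 11*Q) = e_{61}(P,Q)^(54*11-21*35).
Hence e(P,Q) = e(P',Q')^{16} where 16 = 42^{-1} mod 61.
Miller loop for e_{61} over F_{134720543243179^4}: bits of 61 = 111101; 5 double steps + 4 add steps, l/v at each.
f_P(D_Q)/f_Q(D_P) = 18294206798010 + 112190388235094*t + 67165084188540*t^2 + 116824475313208*t^3.
Finally e_{61}(P,Q) = 118258607851954 + 93055570683612*t + 54917228481659*t^2 + 28076556575162*t^3.

118258607851954 + 93055570683612*t + 54917228481659*t^2 + 28076556575162*t^3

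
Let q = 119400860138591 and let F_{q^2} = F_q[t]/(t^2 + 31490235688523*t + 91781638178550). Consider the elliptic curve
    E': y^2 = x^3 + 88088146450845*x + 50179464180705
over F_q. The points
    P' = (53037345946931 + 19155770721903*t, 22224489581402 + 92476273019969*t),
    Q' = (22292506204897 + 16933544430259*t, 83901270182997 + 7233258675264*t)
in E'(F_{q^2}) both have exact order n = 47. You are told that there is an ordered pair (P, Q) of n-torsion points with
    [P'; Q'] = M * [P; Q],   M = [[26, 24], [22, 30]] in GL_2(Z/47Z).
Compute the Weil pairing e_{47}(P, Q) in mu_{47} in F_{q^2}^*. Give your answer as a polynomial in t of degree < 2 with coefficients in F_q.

61238499488183 + 112692994823767*t

Under M = [[26,24],[22,30]] in GL_2(Z/47), e_{47}(P',Q') = e_{47}(P,Q)^(26*30-24*22 mod 47).
Inverting 17 mod 47: 36. Thus e_{47}(P,Q) = e(P',Q')^{36}.
n = 47 = (101111)_2 (6 bits, wt 5); accumulate f_{47,P'}(Q'+S)/f_{47,P'}(S) along the 5-step ladder.
f_P(D_Q)/f_Q(D_P) = 44235308648976 + 84267603751562*t.
Hence e(P,Q) = 61238499488183 + 112692994823767*t in F_{119400860138591^2}^*.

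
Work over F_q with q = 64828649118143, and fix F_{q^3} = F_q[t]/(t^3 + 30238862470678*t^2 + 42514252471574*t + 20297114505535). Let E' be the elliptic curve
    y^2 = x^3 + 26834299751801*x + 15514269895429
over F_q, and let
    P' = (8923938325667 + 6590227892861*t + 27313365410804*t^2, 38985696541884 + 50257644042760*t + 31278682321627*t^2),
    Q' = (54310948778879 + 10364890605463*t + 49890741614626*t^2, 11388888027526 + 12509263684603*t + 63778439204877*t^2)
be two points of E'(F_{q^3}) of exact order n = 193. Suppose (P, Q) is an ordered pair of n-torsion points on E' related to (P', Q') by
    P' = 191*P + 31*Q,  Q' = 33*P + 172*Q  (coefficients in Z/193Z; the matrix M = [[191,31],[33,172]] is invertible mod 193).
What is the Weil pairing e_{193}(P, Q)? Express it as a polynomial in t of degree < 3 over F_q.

e_{193} is bilinear + alternating on E[193], so e_{193}(191*P + 31*Q, 33*P + 172*Q) = e_{193}(P,Q)^(191*172-31*33).
191*172 - 31*33 = 31829; reduced mod 193: det = 177, inverse 12.
Build f_{193,P'} and f_{193,Q'} via the 8-bit ladder of 193=11000001_2; evaluate at shifted divisors; quotient in F_{64828649118143^3}.
Miller gives e_{193}(P',Q') = 29124039757756 + 829681117260*t + 55894583860887*t^2 in F_{64828649118143^3}.
Thus e_{193}(P,Q) = 45748822028627 + 28362962231432*t + 42467083851408*t^2.

45748822028627 + 28362962231432*t + 42467083851408*t^2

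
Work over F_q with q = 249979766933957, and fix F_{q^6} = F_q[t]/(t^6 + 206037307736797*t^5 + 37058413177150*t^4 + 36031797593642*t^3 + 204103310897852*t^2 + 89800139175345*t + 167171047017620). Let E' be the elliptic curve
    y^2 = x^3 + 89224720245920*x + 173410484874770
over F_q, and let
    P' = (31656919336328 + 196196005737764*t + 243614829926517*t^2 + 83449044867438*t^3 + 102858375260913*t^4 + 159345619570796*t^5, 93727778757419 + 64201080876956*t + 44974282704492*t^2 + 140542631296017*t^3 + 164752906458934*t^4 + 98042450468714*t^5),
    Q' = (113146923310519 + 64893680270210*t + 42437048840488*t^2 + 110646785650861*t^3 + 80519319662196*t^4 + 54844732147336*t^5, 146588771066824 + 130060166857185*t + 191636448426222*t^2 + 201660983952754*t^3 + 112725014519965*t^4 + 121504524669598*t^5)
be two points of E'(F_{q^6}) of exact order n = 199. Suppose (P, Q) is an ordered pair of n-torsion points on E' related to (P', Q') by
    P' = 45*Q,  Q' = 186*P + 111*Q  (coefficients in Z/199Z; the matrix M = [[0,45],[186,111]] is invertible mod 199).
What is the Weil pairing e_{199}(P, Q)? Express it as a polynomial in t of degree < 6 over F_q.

242943400393495 + 104644295641914*t + 216484669474063*t^2 + 99128222336298*t^3 + 36841243844134*t^4 + 44750053148748*t^5

Alternating bilinearity on E[199] (values in mu_{199} in F_{249979766933957^6}) gives e(P',Q') = e(P,Q)^det(M).
0*111 - 45*186 = -8370; reduced mod 199: det = 187, inverse 116.
Double-and-add over 11000111: 8-1 doublings, 5-1 additions; each step l_{T,T}/v_{2T} or l_{T,P'}/v at Q'+S for random S.
e_{199}(P',Q') = 62978684525542 + 160095384232149*t + 17384863033545*t^2 + 23278382392072*t^3 + 170806598961870*t^4 + 1777092467888*t^5.
e_{199}(P,Q) = (62978684525542 + 160095384232149*t + 17384863033545*t^2 + 23278382392072*t^3 + 170806598961870*t^4 + 1777092467888*t^5)^{116} = 242943400393495 + 104644295641914*t + 216484669474063*t^2 + 99128222336298*t^3 + 36841243844134*t^4 + 44750053148748*t^5.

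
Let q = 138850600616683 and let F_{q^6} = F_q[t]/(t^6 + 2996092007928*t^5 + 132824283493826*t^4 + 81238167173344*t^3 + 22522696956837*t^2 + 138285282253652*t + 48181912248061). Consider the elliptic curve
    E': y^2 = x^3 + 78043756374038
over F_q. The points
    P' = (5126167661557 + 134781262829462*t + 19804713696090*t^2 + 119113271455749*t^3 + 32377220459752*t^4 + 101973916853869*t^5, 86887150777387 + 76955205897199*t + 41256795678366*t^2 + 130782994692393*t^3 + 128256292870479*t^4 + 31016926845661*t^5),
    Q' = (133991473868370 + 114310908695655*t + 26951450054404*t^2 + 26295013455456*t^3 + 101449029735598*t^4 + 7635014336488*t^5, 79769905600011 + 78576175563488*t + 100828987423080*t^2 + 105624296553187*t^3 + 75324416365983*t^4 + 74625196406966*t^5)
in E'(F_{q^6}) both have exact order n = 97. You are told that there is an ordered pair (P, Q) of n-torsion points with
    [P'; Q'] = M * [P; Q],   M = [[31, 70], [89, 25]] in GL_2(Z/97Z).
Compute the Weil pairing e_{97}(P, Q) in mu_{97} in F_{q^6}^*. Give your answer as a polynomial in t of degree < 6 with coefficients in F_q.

e_{97} is bilinear + alternating on E[97], so e_{97}(31*P + 70*Q, 89*P + 25*Q) = e_{97}(P,Q)^(31*25-70*89).
Inverting 74 mod 97: 59. Thus e_{97}(P,Q) = e(P',Q')^{59}.
7-bit Miller (1100001) on E'/F_{138850600616683} with a'=0, b'=78043756374038: accumulate tangent/chord ratios at Q'+S and P'+S'.
Miller gives e_{97}(P',Q') = 21699721776774 + 121042362832273*t + 122949744442554*t^2 + 78581792718417*t^3 + 89972220490605*t^4 + 90903502882693*t^5 in F_{138850600616683^6}.
e_{97}(P,Q) = (21699721776774 + 121042362832273*t + 122949744442554*t^2 + 78581792718417*t^3 + 89972220490605*t^4 + 90903502882693*t^5)^{59} = 71594986696123 + 25031112790478*t + 14408816461422*t^2 + 55486247616294*t^3 + 7746891403529*t^4 + 43631452000895*t^5.

71594986696123 + 25031112790478*t + 14408816461422*t^2 + 55486247616294*t^3 + 7746891403529*t^4 + 43631452000895*t^5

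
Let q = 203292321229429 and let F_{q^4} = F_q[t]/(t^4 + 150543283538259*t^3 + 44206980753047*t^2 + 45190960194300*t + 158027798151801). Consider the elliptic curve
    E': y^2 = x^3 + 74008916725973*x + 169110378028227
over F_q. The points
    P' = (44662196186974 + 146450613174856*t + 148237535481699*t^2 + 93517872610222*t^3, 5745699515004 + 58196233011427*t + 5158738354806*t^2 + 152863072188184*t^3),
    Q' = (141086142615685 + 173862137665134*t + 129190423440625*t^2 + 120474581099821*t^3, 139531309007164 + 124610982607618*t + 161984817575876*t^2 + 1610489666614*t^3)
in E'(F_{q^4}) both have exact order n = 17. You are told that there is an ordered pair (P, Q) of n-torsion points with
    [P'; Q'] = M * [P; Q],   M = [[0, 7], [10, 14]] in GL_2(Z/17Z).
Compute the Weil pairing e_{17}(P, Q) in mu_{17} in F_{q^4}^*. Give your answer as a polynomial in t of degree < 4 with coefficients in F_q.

e_{17}(aP+bQ,cP+dQ) = e_{17}(P,Q)^(ad-bc); with (a,b,c,d)=(0,7,10,14) this gives the det-17 law.
So e_{17}(P,Q) = e_{17}(P',Q')^{8}, since 15*8 = 1 mod 17.
n = 17 = (10001)_2 (5 bits, wt 2); accumulate f_{17,P'}(Q'+S)/f_{17,P'}(S) along the 4-step ladder.
f_P(D_Q)/f_Q(D_P) = 77934688629716 + 15060227020382*t + 83398406398229*t^2 + 172690135419505*t^3.
Thus e_{17}(P,Q) = 148481661706226 + 173944848817802*t + 125843934322169*t^2 + 181201816810132*t^3.

148481661706226 + 173944848817802*t + 125843934322169*t^2 + 181201816810132*t^3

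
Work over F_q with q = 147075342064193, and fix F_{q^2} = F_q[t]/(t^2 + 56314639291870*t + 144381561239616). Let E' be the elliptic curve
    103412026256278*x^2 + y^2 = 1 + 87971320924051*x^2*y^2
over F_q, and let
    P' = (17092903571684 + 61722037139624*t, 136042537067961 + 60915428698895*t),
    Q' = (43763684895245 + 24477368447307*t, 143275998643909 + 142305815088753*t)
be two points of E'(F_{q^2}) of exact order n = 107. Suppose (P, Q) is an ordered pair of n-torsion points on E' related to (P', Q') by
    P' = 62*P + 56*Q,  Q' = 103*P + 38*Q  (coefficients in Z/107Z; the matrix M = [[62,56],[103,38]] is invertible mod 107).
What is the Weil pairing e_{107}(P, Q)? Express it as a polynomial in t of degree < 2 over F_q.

93077422047483 + 139922264267985*t

e_{107}(aP+bQ,cP+dQ) = e_{107}(P,Q)^(ad-bc); with (a,b,c,d)=(62,56,103,38) this gives the det-107 law.
Hence e(P,Q) = e(P',Q')^{9} where 9 = 12^{-1} mod 107.
Edwards->Montgomery: u=(1+y)/(1-y), v=u/x -> 16572060156177v^2=u^3+80434662054726u^2+u; then x_W=40629011849105u+7384667519356: y^2=x^3+109803484441722*x+32050925594204.
Run Miller on y^2=x^3+109803484441722*x+32050925594204 over F_{147075342064193}: ladder 1101011 (7 bits); e = f_P(D_Q)/f_Q(D_P).
e_{107}(P',Q') = 62652101811838 + 106011638926782*t.
Raise to 9: e(P,Q) = 93077422047483 + 139922264267985*t in mu_{107}.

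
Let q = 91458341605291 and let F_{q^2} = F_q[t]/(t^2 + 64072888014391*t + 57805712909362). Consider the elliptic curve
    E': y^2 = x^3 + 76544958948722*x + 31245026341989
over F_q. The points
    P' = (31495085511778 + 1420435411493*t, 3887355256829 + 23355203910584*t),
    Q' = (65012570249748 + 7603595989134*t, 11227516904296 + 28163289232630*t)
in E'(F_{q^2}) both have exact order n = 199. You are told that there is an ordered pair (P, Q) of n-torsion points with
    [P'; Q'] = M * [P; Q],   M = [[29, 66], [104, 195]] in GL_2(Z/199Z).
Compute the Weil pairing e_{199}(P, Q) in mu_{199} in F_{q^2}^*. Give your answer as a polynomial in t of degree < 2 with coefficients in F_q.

Under M = [[29,66],[104,195]] in GL_2(Z/199), e_{199}(P',Q') = e_{199}(P,Q)^(29*195-66*104 mod 199).
Inverting 184 mod 199: 53. Thus e_{199}(P,Q) = e(P',Q')^{53}.
Miller loop for e_{199} over F_{91458341605291^2}: bits of 199 = 11000111; 7 double steps + 4 add steps, l/v at each.
e_{199}(P',Q') = 24576946642351 + 15218479319584*t.
(24576946642351 + 15218479319584*t)^{53} mod (91458341605291,f) = 50816001919872 + 75508103305518*t.

50816001919872 + 75508103305518*t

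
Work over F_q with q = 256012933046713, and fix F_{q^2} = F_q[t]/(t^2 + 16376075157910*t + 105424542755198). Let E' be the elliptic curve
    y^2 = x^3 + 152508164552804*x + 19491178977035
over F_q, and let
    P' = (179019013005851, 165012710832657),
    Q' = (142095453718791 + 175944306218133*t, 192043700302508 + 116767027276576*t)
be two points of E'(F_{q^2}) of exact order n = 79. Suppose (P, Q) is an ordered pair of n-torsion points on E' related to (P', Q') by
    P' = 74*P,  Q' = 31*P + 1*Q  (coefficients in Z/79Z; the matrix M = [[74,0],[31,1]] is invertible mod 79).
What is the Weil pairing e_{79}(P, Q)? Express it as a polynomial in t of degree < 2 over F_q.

The 79-Weil pairing on E[79] over F_{256012933046713} is alternating-bilinear: e_{79}(P',Q') = e_{79}(P,Q)^det(M).
Inverting 74 mod 79: 63. Thus e_{79}(P,Q) = e(P',Q')^{63}.
n = 79 = (1001111)_2 (7 bits, wt 5); accumulate f_{79,P'}(Q'+S)/f_{79,P'}(S) along the 6-step ladder.
So e_{79}(P',Q') = 60380624554957 + 52176425424486*t.
Hence e(P,Q) = 87559100484432 + 146600076392099*t in F_{256012933046713^2}^*.

87559100484432 + 146600076392099*t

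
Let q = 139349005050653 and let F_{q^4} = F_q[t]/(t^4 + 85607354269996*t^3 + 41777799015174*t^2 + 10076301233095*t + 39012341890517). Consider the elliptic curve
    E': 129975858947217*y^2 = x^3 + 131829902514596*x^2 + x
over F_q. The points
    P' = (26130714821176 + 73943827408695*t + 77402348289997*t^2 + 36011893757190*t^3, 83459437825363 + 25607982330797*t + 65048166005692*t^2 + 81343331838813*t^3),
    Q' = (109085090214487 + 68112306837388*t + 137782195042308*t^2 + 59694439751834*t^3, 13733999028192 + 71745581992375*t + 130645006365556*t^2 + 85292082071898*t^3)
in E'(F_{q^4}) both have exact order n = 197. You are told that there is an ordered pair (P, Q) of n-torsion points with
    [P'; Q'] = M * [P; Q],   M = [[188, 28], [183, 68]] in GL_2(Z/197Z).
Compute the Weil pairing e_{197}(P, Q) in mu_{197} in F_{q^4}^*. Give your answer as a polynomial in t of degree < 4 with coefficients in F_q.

48989302947208 + 13776051268865*t + 115101243160381*t^2 + 88613604421256*t^3

Since e_{197}(P,P)=e_{197}(Q,Q)=1 and e_{197}(Q,P)=e_{197}(P,Q)^{-1}, expanding e_{197}(188*P + 28*Q,183*P + 68*Q) leaves e(P,Q)^det(M).
Inverting 174 mod 197: 137. Thus e_{197}(P,Q) = e(P',Q')^{137}.
Montgomery->Weierstrass: x_W = 34700264862388*x+28623452070082, y_W=34700264862388*y on F_{139349005050653}; lands on y^2=x^3+121110377569108*x+46469211839980.
n = 197 = (11000101)_2 (8 bits, wt 4); accumulate f_{197,P'}(Q'+S)/f_{197,P'}(S) along the 7-step ladder.
f_P(D_Q)/f_Q(D_P) = 15436956253032 + 52432307551763*t + 53198949611417*t^2 + 118482656512904*t^3.
Hence e(P,Q) = 48989302947208 + 13776051268865*t + 115101243160381*t^2 + 88613604421256*t^3 in F_{139349005050653^4}^*.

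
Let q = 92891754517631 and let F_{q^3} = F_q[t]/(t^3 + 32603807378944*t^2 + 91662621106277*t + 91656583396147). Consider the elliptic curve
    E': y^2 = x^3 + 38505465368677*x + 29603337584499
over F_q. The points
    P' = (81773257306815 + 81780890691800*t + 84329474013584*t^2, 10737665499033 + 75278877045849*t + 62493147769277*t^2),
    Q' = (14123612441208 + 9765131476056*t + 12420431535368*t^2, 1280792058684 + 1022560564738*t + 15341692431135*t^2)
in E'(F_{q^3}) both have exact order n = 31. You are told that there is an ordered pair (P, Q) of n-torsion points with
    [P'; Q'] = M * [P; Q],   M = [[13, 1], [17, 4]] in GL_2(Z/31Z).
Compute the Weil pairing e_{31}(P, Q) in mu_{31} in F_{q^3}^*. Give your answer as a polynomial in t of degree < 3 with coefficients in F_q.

57738815729200 + 41084511888810*t + 25854857007372*t^2

The 31-Weil pairing on E[31] over F_{92891754517631} is alternating-bilinear: e_{31}(P',Q') = e_{31}(P,Q)^det(M).
Hence e(P,Q) = e(P',Q')^{8} where 8 = 4^{-1} mod 31.
Double-and-add over 11111: 5-1 doublings, 5-1 additions; each step l_{T,T}/v_{2T} or l_{T,P'}/v at Q'+S for random S.
So e_{31}(P',Q') = 28259449150742 + 57178090522525*t + 42168105720279*t^2.
Hence e(P,Q) = 57738815729200 + 41084511888810*t + 25854857007372*t^2 in F_{92891754517631^3}^*.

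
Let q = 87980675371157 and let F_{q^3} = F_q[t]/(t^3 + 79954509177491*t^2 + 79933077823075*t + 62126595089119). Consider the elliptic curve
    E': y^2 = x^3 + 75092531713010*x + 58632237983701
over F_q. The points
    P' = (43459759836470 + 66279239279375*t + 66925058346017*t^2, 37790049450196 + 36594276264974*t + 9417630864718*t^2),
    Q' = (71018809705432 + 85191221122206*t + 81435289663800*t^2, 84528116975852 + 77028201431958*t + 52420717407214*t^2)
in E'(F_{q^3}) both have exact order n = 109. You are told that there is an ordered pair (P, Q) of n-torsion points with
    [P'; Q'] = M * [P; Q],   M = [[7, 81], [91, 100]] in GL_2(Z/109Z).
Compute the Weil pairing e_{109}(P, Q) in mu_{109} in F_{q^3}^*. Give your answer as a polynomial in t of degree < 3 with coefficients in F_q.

66259589012692 + 76184693366845*t + 70869400745424*t^2

Alternating bilinearity on E[109] (values in mu_{109} in F_{87980675371157^3}) gives e(P',Q') = e(P,Q)^det(M).
7*100 - 81*91 = -6671; reduced mod 109: det = 87, inverse 104.
7-bit Miller (1101101) on E'/F_{87980675371157} with a'=75092531713010, b'=58632237983701: accumulate tangent/chord ratios at Q'+S and P'+S'.
Miller gives e_{109}(P',Q') = 26845633501536 + 26667101775717*t + 37835431001236*t^2 in F_{87980675371157^3}.
Raise to 104: e(P,Q) = 66259589012692 + 76184693366845*t + 70869400745424*t^2 in mu_{109}.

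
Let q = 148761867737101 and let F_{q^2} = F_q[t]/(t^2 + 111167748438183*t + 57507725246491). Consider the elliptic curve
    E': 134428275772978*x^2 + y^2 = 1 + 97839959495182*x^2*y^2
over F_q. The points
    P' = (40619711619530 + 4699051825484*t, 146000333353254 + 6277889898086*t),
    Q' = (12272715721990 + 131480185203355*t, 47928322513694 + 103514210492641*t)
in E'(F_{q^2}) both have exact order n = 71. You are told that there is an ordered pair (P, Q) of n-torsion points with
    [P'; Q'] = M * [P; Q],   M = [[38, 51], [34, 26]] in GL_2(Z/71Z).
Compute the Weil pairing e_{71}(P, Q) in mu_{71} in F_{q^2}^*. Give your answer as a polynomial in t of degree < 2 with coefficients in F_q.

7490126581702 + 14514357913813*t

The 71-Weil pairing on E[71] over F_{148761867737101} is alternating-bilinear: e_{71}(P',Q') = e_{71}(P,Q)^det(M).
det(M) mod 71 = 35; its inverse in (Z/71)^* is 69 (check: 35*69 mod 71 = 1).
Map (x,y)_Ed via u=(1+y)/(1-y), v=(1+y)/((1-y)x) to Montgomery A=39409198061467,B=71602658932772; then to (a',b')=(8525592461451,9197985912470).
7-bit Miller (1000111) on E'/F_{148761867737101} with a'=8525592461451, b'=9197985912470: accumulate tangent/chord ratios at Q'+S and P'+S'.
The quotient is 69510896522527 + 62645858654824*t.
e_{71}(P,Q) = (69510896522527 + 62645858654824*t)^{69} = 7490126581702 + 14514357913813*t.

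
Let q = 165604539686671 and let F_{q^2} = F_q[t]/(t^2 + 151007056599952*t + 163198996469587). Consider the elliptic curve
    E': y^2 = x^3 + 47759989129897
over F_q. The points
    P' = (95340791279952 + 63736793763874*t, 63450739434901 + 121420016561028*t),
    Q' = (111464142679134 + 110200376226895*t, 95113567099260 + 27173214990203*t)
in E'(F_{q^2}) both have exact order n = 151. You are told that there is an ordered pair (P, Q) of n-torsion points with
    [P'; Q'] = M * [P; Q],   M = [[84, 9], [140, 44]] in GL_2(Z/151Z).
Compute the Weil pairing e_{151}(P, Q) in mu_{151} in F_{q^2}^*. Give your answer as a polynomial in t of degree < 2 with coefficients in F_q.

139564222463682 + 33339396636898*t

e_{151} is bilinear + alternating on E[151], so e_{151}(84*P + 9*Q, 140*P + 44*Q) = e_{151}(P,Q)^(84*44-9*140).
det M = 84*44 - 9*140 = 2436 = 20 (mod 151); 20^{-1} = 68 (mod 151).
Build f_{151,P'} and f_{151,Q'} via the 8-bit ladder of 151=10010111_2; evaluate at shifted divisors; quotient in F_{165604539686671^2}.
So e_{151}(P',Q') = 1123942429896 + 32396500184902*t.
Hence e(P,Q) = 139564222463682 + 33339396636898*t in F_{165604539686671^2}^*.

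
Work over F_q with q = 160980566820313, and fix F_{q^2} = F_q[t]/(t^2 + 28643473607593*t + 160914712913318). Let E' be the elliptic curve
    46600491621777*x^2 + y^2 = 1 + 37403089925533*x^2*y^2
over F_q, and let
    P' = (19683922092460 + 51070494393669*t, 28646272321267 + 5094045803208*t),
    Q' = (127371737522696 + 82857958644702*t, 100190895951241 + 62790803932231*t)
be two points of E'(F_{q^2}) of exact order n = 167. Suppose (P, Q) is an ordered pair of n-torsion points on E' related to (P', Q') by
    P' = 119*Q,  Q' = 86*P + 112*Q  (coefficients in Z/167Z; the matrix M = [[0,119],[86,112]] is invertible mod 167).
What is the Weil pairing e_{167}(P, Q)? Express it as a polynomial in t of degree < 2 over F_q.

The 167-Weil pairing on E[167] over F_{160980566820313} is alternating-bilinear: e_{167}(P',Q') = e_{167}(P,Q)^det(M).
So e_{167}(P,Q) = e_{167}(P',Q')^{135}, since 120*135 = 1 mod 167.
Edwards->Montgomery: u=(1+y)/(1-y), v=u/x -> 116116603535277v^2=u^3+112922815725964u^2+u; then x_W=2299350424061u+67660785864656: y^2=x^3+97677362885595*x+149398008396084.
Miller loop for e_{167} over F_{160980566820313^2}: bits of 167 = 10100111; 7 double steps + 4 add steps, l/v at each.
f_P(D_Q)/f_Q(D_P) = 23319363798632 + 100122778027818*t.
e_{167}(P,Q) = (23319363798632 + 100122778027818*t)^{135} = 69096886767575 + 70481578478516*t.

69096886767575 + 70481578478516*t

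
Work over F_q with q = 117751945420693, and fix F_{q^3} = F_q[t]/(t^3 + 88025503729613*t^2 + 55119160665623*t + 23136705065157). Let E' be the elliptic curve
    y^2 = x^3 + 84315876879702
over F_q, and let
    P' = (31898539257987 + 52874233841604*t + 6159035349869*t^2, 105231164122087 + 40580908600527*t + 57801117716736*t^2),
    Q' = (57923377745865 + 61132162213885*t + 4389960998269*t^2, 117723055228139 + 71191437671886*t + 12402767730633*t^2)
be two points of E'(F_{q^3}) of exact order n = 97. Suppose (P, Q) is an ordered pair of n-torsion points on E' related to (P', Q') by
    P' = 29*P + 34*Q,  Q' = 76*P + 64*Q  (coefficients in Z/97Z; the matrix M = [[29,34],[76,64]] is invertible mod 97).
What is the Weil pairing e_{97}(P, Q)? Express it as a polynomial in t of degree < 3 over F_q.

26429900038471 + 106687161775922*t + 99385328383539*t^2

e_{97}(aP+bQ,cP+dQ) = e_{97}(P,Q)^(ad-bc); with (a,b,c,d)=(29,34,76,64) this gives the det-97 law.
det(M) mod 97 = 48; its inverse in (Z/97)^* is 95 (check: 48*95 mod 97 = 1).
7-bit Miller (1100001) on E'/F_{117751945420693} with a'=0, b'=84315876879702: accumulate tangent/chord ratios at Q'+S and P'+S'.
f_P(D_Q)/f_Q(D_P) = 74474861247157 + 81642516950473*t + 54515172967434*t^2.
Raise to 95: e(P,Q) = 26429900038471 + 106687161775922*t + 99385328383539*t^2 in mu_{97}.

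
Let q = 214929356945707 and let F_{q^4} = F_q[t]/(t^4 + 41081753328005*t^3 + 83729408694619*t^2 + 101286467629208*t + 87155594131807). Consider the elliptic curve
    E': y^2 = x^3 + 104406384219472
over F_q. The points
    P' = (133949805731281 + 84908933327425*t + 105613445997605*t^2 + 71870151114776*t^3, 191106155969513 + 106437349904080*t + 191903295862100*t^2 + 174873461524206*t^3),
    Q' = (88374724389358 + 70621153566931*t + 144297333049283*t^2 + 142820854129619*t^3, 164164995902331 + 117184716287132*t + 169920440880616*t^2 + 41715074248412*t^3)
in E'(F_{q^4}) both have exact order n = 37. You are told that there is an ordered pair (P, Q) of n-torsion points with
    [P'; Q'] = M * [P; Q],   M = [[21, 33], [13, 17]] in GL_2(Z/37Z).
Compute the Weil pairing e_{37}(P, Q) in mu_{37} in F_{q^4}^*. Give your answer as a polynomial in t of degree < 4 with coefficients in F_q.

33737895120999 + 61268979175487*t + 117485624168461*t^2 + 63252757990912*t^3

The 37-Weil pairing on E[37] over F_{214929356945707} is alternating-bilinear: e_{37}(P',Q') = e_{37}(P,Q)^det(M).
Inverting 2 mod 37: 19. Thus e_{37}(P,Q) = e(P',Q')^{19}.
Miller loop for e_{37} over F_{214929356945707^4}: bits of 37 = 100101; 5 double steps + 2 add steps, l/v at each.
So e_{37}(P',Q') = 155973421369132 + 32919944344932*t + 76991617930598*t^2 + 168947531829697*t^3.
Hence e(P,Q) = 33737895120999 + 61268979175487*t + 117485624168461*t^2 + 63252757990912*t^3 in F_{214929356945707^4}^*.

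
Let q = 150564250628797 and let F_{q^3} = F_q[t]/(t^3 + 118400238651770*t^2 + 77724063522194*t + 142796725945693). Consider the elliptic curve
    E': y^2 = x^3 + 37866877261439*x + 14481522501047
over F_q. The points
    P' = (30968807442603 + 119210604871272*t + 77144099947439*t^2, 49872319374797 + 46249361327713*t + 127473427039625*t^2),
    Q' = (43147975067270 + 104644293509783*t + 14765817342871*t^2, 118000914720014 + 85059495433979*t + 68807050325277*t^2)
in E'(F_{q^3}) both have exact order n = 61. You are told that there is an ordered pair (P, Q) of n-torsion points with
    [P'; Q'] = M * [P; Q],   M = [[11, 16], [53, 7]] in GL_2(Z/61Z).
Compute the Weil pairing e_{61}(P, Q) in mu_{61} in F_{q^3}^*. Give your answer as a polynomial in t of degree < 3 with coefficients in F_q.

Under M = [[11,16],[53,7]] in GL_2(Z/61), e_{61}(P',Q') = e_{61}(P,Q)^(11*7-16*53 mod 61).
11*7 - 16*53 = -771; reduced mod 61: det = 22, inverse 25.
Build f_{61,P'} and f_{61,Q'} via the 6-bit ladder of 61=111101_2; evaluate at shifted divisors; quotient in F_{150564250628797^3}.
The quotient is 114784840849554 + 62819180658563*t + 77881684829959*t^2.
e_{61}(P,Q) = (114784840849554 + 62819180658563*t + 77881684829959*t^2)^{25} = 41193708967595 + 89174974060277*t + 115889942738005*t^2.

41193708967595 + 89174974060277*t + 115889942738005*t^2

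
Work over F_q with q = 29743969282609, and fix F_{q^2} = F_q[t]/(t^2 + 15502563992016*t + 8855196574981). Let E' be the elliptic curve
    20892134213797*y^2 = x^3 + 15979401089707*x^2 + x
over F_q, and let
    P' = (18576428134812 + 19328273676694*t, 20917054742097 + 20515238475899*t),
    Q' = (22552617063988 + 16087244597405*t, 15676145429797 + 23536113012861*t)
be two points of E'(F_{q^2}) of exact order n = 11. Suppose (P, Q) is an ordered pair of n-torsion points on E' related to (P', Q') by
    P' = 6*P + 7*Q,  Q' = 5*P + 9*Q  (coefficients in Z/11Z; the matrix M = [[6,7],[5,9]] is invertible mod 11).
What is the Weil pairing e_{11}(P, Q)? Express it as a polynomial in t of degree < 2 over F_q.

Alternating bilinearity on E[11] (values in mu_{11} in F_{29743969282609^2}) gives e(P',Q') = e(P,Q)^det(M).
6*9 - 7*5 = 19; reduced mod 11: det = 8, inverse 7.
Undo Montgomery via alpha=9925118122567, beta=523840363079: (a',b')=(29638255684181,23934671141203) over F_{29743969282609}.
Miller loop for e_{11} over F_{29743969282609^2}: bits of 11 = 1011; 3 double steps + 2 add steps, l/v at each.
Miller gives e_{11}(P',Q') = 15643065683898 + 29732680501941*t in F_{29743969282609^2}.
Raise to 7: e(P,Q) = 21098650962953 + 29645226706032*t in mu_{11}.

21098650962953 + 29645226706032*t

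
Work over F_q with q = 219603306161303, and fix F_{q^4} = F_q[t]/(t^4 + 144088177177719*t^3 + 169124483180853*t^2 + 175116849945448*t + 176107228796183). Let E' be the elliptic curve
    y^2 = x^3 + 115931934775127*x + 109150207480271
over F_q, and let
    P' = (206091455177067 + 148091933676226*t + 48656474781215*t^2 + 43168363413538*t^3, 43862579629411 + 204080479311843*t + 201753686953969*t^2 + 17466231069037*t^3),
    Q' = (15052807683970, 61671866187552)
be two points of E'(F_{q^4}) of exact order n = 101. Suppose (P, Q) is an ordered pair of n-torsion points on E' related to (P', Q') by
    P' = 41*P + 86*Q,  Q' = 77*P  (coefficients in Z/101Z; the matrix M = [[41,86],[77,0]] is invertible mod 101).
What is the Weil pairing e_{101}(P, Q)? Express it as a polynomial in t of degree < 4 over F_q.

170728049725366 + 15688810704521*t + 145026163284942*t^2 + 128608593644952*t^3

Alternating bilinearity on E[101] (values in mu_{101} in F_{219603306161303^4}) gives e(P',Q') = e(P,Q)^det(M).
det(M) mod 101 = 44; its inverse in (Z/101)^* is 62 (check: 44*62 mod 101 = 1).
Run Miller on y^2=x^3+115931934775127*x+109150207480271 over F_{219603306161303}: ladder 1100101 (7 bits); e = f_P(D_Q)/f_Q(D_P).
f_P(D_Q)/f_Q(D_P) = 114737513496036 + 139437768024568*t + 123606671152299*t^2 + 76299889430606*t^3.
(114737513496036 + 139437768024568*t + 123606671152299*t^2 + 76299889430606*t^3)^{62} mod (219603306161303,f) = 170728049725366 + 15688810704521*t + 145026163284942*t^2 + 128608593644952*t^3.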